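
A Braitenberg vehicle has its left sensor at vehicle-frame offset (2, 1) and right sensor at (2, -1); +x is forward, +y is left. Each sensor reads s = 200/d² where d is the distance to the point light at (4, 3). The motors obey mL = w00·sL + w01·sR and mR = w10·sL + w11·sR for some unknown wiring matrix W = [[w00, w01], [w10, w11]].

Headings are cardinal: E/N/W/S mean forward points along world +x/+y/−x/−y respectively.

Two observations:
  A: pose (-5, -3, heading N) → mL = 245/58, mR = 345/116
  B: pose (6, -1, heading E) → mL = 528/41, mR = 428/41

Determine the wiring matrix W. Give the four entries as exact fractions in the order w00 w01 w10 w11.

1 1 1 1/2

obs A: pose=(-5,-3,N) → sL=50/29, sR=5/2, mL=245/58, mR=345/116
obs B: pose=(6,-1,E) → sL=8, sR=200/41, mL=528/41, mR=428/41
sensor matrix S = [[50/29, 5/2], [8, 200/41]]; det S = -13780/1189
solve [mL_A; mL_B] = S·[w00; w01] and [mR_A; mR_B] = S·[w10; w11]:
  w00 = 1, w01 = 1, w10 = 1, w11 = 1/2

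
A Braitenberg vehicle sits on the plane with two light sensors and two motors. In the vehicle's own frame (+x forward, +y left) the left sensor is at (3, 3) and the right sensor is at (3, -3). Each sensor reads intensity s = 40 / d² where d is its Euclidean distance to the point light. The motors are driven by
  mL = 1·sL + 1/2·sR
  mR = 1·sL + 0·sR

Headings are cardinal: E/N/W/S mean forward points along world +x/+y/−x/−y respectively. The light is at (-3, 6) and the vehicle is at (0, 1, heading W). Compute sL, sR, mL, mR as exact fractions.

left sensor world pos  = (-3, -2); dL² = 64
right sensor world pos = (-3, 4); dR² = 4
sL = 40/64 = 5/8
sR = 40/4 = 10
mL = 1·sL + 1/2·sR = 45/8
mR = 1·sL + 0·sR = 5/8

5/8 10 45/8 5/8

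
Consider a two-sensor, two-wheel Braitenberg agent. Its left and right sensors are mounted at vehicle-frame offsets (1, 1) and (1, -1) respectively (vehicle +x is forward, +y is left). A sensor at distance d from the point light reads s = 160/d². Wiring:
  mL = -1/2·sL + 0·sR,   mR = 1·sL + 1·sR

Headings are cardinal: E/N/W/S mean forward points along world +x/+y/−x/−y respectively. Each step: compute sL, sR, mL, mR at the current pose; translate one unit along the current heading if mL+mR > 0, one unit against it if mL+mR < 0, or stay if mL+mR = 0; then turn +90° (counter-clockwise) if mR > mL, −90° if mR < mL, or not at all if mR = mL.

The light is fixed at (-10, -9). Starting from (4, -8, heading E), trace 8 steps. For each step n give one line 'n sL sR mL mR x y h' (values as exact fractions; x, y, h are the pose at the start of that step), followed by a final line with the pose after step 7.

n=0: pose=(4,-8,E); sL=160/229, sR=32/45; mL=-80/229, mR=14528/10305; mL+mR=10928/10305 → advance +1; mR−mL=18128/10305 → turn +1·90°
n=1: pose=(5,-8,N); sL=4/5, sR=8/13; mL=-2/5, mR=92/65; mL+mR=66/65 → advance +1; mR−mL=118/65 → turn +1·90°
n=2: pose=(5,-7,W); sL=160/197, sR=32/41; mL=-80/197, mR=12864/8077; mL+mR=9584/8077 → advance +1; mR−mL=16144/8077 → turn +1·90°
n=3: pose=(4,-7,S); sL=80/113, sR=16/17; mL=-40/113, mR=3168/1921; mL+mR=2488/1921 → advance +1; mR−mL=3848/1921 → turn +1·90°
n=4: pose=(4,-8,E); sL=160/229, sR=32/45; mL=-80/229, mR=14528/10305; mL+mR=10928/10305 → advance +1; mR−mL=18128/10305 → turn +1·90°
n=5: pose=(5,-8,N); sL=4/5, sR=8/13; mL=-2/5, mR=92/65; mL+mR=66/65 → advance +1; mR−mL=118/65 → turn +1·90°
n=6: pose=(5,-7,W); sL=160/197, sR=32/41; mL=-80/197, mR=12864/8077; mL+mR=9584/8077 → advance +1; mR−mL=16144/8077 → turn +1·90°
n=7: pose=(4,-7,S); sL=80/113, sR=16/17; mL=-40/113, mR=3168/1921; mL+mR=2488/1921 → advance +1; mR−mL=3848/1921 → turn +1·90°

0 160/229 32/45 -80/229 14528/10305 4 -8 E
1 4/5 8/13 -2/5 92/65 5 -8 N
2 160/197 32/41 -80/197 12864/8077 5 -7 W
3 80/113 16/17 -40/113 3168/1921 4 -7 S
4 160/229 32/45 -80/229 14528/10305 4 -8 E
5 4/5 8/13 -2/5 92/65 5 -8 N
6 160/197 32/41 -80/197 12864/8077 5 -7 W
7 80/113 16/17 -40/113 3168/1921 4 -7 S
final 4 -8 E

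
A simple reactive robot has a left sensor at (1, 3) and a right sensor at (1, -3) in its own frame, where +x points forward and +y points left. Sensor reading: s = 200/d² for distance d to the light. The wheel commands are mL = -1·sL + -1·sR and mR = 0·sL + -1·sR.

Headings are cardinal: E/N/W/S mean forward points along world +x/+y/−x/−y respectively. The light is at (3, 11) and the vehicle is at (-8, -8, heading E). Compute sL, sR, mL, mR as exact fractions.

50/89 25/73 -5875/6497 -25/73

left sensor world pos  = (-7, -5); dL² = 356
right sensor world pos = (-7, -11); dR² = 584
sL = 200/356 = 50/89
sR = 200/584 = 25/73
mL = -1·sL + -1·sR = -5875/6497
mR = 0·sL + -1·sR = -25/73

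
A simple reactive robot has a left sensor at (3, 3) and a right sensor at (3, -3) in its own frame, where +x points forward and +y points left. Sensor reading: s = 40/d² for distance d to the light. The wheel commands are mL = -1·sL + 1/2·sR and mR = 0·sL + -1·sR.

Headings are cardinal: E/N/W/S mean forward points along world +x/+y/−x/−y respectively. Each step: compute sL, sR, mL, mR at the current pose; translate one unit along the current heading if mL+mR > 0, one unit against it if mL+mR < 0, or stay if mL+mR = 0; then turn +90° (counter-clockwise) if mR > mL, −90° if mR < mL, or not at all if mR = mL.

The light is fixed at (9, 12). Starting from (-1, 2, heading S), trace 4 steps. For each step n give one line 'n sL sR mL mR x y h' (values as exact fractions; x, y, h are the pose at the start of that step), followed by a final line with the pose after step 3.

0 20/109 20/169 -2290/18421 -20/169 -1 2 S
1 8/17 40/193 -1204/3281 -40/193 -1 3 E
2 5/29 2/5 4/145 -2/5 -2 3 N
3 40/113 40/233 -7060/26329 -40/233 -2 2 E
final -3 2 N

n=0: pose=(-1,2,S); sL=20/109, sR=20/169; mL=-2290/18421, mR=-20/169; mL+mR=-4470/18421 → advance -1; mR−mL=110/18421 → turn +1·90°
n=1: pose=(-1,3,E); sL=8/17, sR=40/193; mL=-1204/3281, mR=-40/193; mL+mR=-1884/3281 → advance -1; mR−mL=524/3281 → turn +1·90°
n=2: pose=(-2,3,N); sL=5/29, sR=2/5; mL=4/145, mR=-2/5; mL+mR=-54/145 → advance -1; mR−mL=-62/145 → turn -1·90°
n=3: pose=(-2,2,E); sL=40/113, sR=40/233; mL=-7060/26329, mR=-40/233; mL+mR=-11580/26329 → advance -1; mR−mL=2540/26329 → turn +1·90°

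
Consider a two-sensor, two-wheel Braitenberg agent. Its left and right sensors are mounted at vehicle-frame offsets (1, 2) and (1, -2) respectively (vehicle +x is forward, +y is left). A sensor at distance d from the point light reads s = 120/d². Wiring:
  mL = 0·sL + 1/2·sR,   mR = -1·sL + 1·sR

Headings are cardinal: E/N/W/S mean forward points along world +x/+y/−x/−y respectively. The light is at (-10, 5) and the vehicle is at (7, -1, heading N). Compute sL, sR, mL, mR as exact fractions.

12/25 60/193 30/193 -816/4825

left sensor world pos  = (5, 0); dL² = 250
right sensor world pos = (9, 0); dR² = 386
sL = 120/250 = 12/25
sR = 120/386 = 60/193
mL = 0·sL + 1/2·sR = 30/193
mR = -1·sL + 1·sR = -816/4825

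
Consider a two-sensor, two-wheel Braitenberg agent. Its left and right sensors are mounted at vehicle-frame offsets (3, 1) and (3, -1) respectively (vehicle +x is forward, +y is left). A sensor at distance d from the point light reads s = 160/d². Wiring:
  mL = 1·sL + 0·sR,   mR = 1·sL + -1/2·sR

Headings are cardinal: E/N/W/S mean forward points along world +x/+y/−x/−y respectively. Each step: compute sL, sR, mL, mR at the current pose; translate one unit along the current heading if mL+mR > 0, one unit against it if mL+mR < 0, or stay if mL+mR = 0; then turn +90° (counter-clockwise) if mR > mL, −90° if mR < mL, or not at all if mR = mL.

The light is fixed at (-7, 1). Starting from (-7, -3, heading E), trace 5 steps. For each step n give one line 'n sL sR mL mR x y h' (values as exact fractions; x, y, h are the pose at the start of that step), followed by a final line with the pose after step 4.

0 80/9 80/17 80/9 1000/153 -7 -3 E
1 160/53 160/49 160/53 3600/2597 -6 -3 S
2 4 8 4 0 -6 -4 W
3 32 32 32 16 -7 -4 N
4 80/9 80/17 80/9 1000/153 -7 -3 E
final -6 -3 S

n=0: pose=(-7,-3,E); sL=80/9, sR=80/17; mL=80/9, mR=1000/153; mL+mR=2360/153 → advance +1; mR−mL=-40/17 → turn -1·90°
n=1: pose=(-6,-3,S); sL=160/53, sR=160/49; mL=160/53, mR=3600/2597; mL+mR=11440/2597 → advance +1; mR−mL=-80/49 → turn -1·90°
n=2: pose=(-6,-4,W); sL=4, sR=8; mL=4, mR=0; mL+mR=4 → advance +1; mR−mL=-4 → turn -1·90°
n=3: pose=(-7,-4,N); sL=32, sR=32; mL=32, mR=16; mL+mR=48 → advance +1; mR−mL=-16 → turn -1·90°
n=4: pose=(-7,-3,E); sL=80/9, sR=80/17; mL=80/9, mR=1000/153; mL+mR=2360/153 → advance +1; mR−mL=-40/17 → turn -1·90°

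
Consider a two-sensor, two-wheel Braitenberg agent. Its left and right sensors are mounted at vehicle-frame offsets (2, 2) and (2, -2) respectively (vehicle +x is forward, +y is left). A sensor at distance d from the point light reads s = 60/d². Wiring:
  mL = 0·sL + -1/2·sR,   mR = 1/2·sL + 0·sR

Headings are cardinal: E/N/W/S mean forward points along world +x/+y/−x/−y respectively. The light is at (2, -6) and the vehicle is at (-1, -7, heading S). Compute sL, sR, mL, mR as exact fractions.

6 30/17 -15/17 3

left sensor world pos  = (1, -9); dL² = 10
right sensor world pos = (-3, -9); dR² = 34
sL = 60/10 = 6
sR = 60/34 = 30/17
mL = 0·sL + -1/2·sR = -15/17
mR = 1/2·sL + 0·sR = 3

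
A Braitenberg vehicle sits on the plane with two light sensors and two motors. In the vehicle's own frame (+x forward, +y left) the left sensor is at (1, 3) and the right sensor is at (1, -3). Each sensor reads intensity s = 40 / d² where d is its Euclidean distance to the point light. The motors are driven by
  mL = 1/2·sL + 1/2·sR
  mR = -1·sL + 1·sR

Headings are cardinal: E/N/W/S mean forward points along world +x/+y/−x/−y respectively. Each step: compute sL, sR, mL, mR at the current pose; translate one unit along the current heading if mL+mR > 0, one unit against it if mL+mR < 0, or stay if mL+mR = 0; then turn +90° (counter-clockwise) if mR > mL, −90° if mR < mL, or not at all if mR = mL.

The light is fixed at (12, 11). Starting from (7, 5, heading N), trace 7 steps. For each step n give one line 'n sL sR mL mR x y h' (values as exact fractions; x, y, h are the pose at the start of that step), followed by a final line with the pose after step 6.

n=0: pose=(7,5,N); sL=40/89, sR=40/29; mL=2360/2581, mR=2400/2581; mL+mR=4760/2581 → advance +1; mR−mL=40/2581 → turn +1·90°
n=1: pose=(7,6,W); sL=2/5, sR=1; mL=7/10, mR=3/5; mL+mR=13/10 → advance +1; mR−mL=-1/10 → turn -1·90°
n=2: pose=(6,6,N); sL=40/97, sR=8/5; mL=488/485, mR=576/485; mL+mR=1064/485 → advance +1; mR−mL=88/485 → turn +1·90°
n=3: pose=(6,7,W); sL=20/49, sR=4/5; mL=148/245, mR=96/245; mL+mR=244/245 → advance +1; mR−mL=-52/245 → turn -1·90°
n=4: pose=(5,7,N); sL=40/109, sR=8/5; mL=536/545, mR=672/545; mL+mR=1208/545 → advance +1; mR−mL=136/545 → turn +1·90°
n=5: pose=(5,8,W); sL=2/5, sR=5/8; mL=41/80, mR=9/40; mL+mR=59/80 → advance +1; mR−mL=-23/80 → turn -1·90°
n=6: pose=(4,8,N); sL=8/25, sR=40/29; mL=616/725, mR=768/725; mL+mR=1384/725 → advance +1; mR−mL=152/725 → turn +1·90°

0 40/89 40/29 2360/2581 2400/2581 7 5 N
1 2/5 1 7/10 3/5 7 6 W
2 40/97 8/5 488/485 576/485 6 6 N
3 20/49 4/5 148/245 96/245 6 7 W
4 40/109 8/5 536/545 672/545 5 7 N
5 2/5 5/8 41/80 9/40 5 8 W
6 8/25 40/29 616/725 768/725 4 8 N
final 4 9 W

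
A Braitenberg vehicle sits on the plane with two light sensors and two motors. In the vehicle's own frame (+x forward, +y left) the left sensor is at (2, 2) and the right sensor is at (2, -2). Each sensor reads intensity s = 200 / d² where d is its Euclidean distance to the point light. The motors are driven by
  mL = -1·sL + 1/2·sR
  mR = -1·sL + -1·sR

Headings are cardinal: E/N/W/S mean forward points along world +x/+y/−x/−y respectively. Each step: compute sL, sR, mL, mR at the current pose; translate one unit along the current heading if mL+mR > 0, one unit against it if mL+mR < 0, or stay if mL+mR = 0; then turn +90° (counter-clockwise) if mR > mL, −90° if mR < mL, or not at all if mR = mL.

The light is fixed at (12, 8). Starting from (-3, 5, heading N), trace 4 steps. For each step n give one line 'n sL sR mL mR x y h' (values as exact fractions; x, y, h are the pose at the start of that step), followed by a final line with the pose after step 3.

n=0: pose=(-3,5,N); sL=20/29, sR=20/17; mL=-50/493, mR=-920/493; mL+mR=-970/493 → advance -1; mR−mL=-30/17 → turn -1·90°
n=1: pose=(-3,4,E); sL=200/173, sR=40/41; mL=-4740/7093, mR=-15120/7093; mL+mR=-19860/7093 → advance -1; mR−mL=-60/41 → turn -1·90°
n=2: pose=(-4,4,S); sL=25/29, sR=5/9; mL=-305/522, mR=-370/261; mL+mR=-1045/522 → advance -1; mR−mL=-5/6 → turn -1·90°
n=3: pose=(-4,5,W); sL=200/349, sR=8/13; mL=-1204/4537, mR=-5392/4537; mL+mR=-6596/4537 → advance -1; mR−mL=-12/13 → turn -1·90°

0 20/29 20/17 -50/493 -920/493 -3 5 N
1 200/173 40/41 -4740/7093 -15120/7093 -3 4 E
2 25/29 5/9 -305/522 -370/261 -4 4 S
3 200/349 8/13 -1204/4537 -5392/4537 -4 5 W
final -3 5 N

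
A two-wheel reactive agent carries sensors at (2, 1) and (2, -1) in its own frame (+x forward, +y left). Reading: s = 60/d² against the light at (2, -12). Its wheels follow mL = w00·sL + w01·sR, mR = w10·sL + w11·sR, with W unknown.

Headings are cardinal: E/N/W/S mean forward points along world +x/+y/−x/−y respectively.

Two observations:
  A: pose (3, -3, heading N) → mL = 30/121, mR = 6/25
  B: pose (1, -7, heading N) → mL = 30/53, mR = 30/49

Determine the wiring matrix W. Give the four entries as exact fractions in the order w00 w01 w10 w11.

1/2 0 0 1/2

obs A: pose=(3,-3,N) → sL=60/121, sR=12/25, mL=30/121, mR=6/25
obs B: pose=(1,-7,N) → sL=60/53, sR=60/49, mL=30/53, mR=30/49
sensor matrix S = [[60/121, 12/25], [60/53, 60/49]]; det S = 100224/1571185
solve [mL_A; mL_B] = S·[w00; w01] and [mR_A; mR_B] = S·[w10; w11]:
  w00 = 1/2, w01 = 0, w10 = 0, w11 = 1/2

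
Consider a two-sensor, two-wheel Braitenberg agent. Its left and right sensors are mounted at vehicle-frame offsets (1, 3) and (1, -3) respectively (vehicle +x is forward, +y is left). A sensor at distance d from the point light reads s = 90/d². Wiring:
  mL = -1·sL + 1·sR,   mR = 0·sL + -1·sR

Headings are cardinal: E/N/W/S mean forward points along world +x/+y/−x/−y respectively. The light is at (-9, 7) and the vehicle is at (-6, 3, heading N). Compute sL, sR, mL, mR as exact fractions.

10 2 -8 -2

left sensor world pos  = (-9, 4); dL² = 9
right sensor world pos = (-3, 4); dR² = 45
sL = 90/9 = 10
sR = 90/45 = 2
mL = -1·sL + 1·sR = -8
mR = 0·sL + -1·sR = -2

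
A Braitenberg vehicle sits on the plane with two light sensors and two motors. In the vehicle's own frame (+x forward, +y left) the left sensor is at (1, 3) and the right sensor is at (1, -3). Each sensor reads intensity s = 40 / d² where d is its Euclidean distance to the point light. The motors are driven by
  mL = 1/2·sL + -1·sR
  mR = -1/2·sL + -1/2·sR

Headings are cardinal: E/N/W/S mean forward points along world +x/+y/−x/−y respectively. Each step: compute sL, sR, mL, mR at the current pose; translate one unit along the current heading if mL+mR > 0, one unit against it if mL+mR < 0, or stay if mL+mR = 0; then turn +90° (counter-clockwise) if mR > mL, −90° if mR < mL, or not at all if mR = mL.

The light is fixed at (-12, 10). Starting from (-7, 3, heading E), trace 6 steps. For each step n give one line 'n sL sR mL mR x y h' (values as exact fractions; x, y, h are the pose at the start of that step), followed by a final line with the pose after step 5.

n=0: pose=(-7,3,E); sL=10/13, sR=5/17; mL=20/221, mR=-235/442; mL+mR=-15/34 → advance -1; mR−mL=-275/442 → turn -1·90°
n=1: pose=(-8,3,S); sL=40/113, sR=8/13; mL=-644/1469, mR=-712/1469; mL+mR=-12/13 → advance -1; mR−mL=-68/1469 → turn -1·90°
n=2: pose=(-8,4,W); sL=4/9, sR=20/9; mL=-2, mR=-4/3; mL+mR=-10/3 → advance -1; mR−mL=2/3 → turn +1·90°
n=3: pose=(-7,4,S); sL=40/113, sR=40/53; mL=-3460/5989, mR=-3320/5989; mL+mR=-60/53 → advance -1; mR−mL=140/5989 → turn +1·90°
n=4: pose=(-7,5,E); sL=1, sR=2/5; mL=1/10, mR=-7/10; mL+mR=-3/5 → advance -1; mR−mL=-4/5 → turn -1·90°
n=5: pose=(-8,5,S); sL=8/17, sR=40/37; mL=-532/629, mR=-488/629; mL+mR=-60/37 → advance -1; mR−mL=44/629 → turn +1·90°

0 10/13 5/17 20/221 -235/442 -7 3 E
1 40/113 8/13 -644/1469 -712/1469 -8 3 S
2 4/9 20/9 -2 -4/3 -8 4 W
3 40/113 40/53 -3460/5989 -3320/5989 -7 4 S
4 1 2/5 1/10 -7/10 -7 5 E
5 8/17 40/37 -532/629 -488/629 -8 5 S
final -8 6 E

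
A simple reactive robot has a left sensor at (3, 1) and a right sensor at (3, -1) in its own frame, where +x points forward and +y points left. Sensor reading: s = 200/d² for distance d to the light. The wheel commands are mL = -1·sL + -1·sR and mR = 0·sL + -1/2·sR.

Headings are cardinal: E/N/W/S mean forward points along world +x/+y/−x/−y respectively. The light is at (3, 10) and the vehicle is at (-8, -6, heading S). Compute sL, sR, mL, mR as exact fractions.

200/461 40/101 -38640/46561 -20/101

left sensor world pos  = (-7, -9); dL² = 461
right sensor world pos = (-9, -9); dR² = 505
sL = 200/461 = 200/461
sR = 200/505 = 40/101
mL = -1·sL + -1·sR = -38640/46561
mR = 0·sL + -1/2·sR = -20/101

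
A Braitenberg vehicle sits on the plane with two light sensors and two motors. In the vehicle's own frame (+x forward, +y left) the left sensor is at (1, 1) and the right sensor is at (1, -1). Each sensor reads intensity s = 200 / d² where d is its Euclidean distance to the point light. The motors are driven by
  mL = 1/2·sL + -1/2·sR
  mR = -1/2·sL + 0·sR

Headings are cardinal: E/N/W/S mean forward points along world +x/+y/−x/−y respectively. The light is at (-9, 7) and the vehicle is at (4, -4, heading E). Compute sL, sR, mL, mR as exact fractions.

25/37 10/17 55/1258 -25/74

left sensor world pos  = (5, -3); dL² = 296
right sensor world pos = (5, -5); dR² = 340
sL = 200/296 = 25/37
sR = 200/340 = 10/17
mL = 1/2·sL + -1/2·sR = 55/1258
mR = -1/2·sL + 0·sR = -25/74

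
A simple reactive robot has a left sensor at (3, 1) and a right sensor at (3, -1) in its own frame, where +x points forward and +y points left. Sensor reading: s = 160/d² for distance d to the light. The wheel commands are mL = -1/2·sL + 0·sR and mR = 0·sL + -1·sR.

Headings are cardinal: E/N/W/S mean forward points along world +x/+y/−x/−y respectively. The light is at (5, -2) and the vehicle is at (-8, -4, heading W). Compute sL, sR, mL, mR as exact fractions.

32/53 160/257 -16/53 -160/257

left sensor world pos  = (-11, -5); dL² = 265
right sensor world pos = (-11, -3); dR² = 257
sL = 160/265 = 32/53
sR = 160/257 = 160/257
mL = -1/2·sL + 0·sR = -16/53
mR = 0·sL + -1·sR = -160/257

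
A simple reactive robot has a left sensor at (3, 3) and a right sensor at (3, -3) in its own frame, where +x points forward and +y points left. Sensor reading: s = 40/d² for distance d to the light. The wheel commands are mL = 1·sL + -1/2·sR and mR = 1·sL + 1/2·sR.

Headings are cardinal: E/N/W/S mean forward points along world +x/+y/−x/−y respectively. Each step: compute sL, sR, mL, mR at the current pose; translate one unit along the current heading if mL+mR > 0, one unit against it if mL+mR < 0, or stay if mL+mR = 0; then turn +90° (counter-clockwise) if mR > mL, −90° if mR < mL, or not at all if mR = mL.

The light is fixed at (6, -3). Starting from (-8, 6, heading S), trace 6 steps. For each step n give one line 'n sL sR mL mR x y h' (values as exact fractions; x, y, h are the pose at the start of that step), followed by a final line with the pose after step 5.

0 40/157 8/65 1972/10205 3228/10205 -8 6 S
1 20/121 20/73 250/8833 2670/8833 -8 5 E
2 40/377 40/221 100/6409 1260/6409 -7 5 N
3 10/73 1/10 127/1460 273/1460 -7 6 W
4 40/157 8/65 1972/10205 3228/10205 -8 6 S
5 20/121 20/73 250/8833 2670/8833 -8 5 E
final -7 5 N

n=0: pose=(-8,6,S); sL=40/157, sR=8/65; mL=1972/10205, mR=3228/10205; mL+mR=80/157 → advance +1; mR−mL=8/65 → turn +1·90°
n=1: pose=(-8,5,E); sL=20/121, sR=20/73; mL=250/8833, mR=2670/8833; mL+mR=40/121 → advance +1; mR−mL=20/73 → turn +1·90°
n=2: pose=(-7,5,N); sL=40/377, sR=40/221; mL=100/6409, mR=1260/6409; mL+mR=80/377 → advance +1; mR−mL=40/221 → turn +1·90°
n=3: pose=(-7,6,W); sL=10/73, sR=1/10; mL=127/1460, mR=273/1460; mL+mR=20/73 → advance +1; mR−mL=1/10 → turn +1·90°
n=4: pose=(-8,6,S); sL=40/157, sR=8/65; mL=1972/10205, mR=3228/10205; mL+mR=80/157 → advance +1; mR−mL=8/65 → turn +1·90°
n=5: pose=(-8,5,E); sL=20/121, sR=20/73; mL=250/8833, mR=2670/8833; mL+mR=40/121 → advance +1; mR−mL=20/73 → turn +1·90°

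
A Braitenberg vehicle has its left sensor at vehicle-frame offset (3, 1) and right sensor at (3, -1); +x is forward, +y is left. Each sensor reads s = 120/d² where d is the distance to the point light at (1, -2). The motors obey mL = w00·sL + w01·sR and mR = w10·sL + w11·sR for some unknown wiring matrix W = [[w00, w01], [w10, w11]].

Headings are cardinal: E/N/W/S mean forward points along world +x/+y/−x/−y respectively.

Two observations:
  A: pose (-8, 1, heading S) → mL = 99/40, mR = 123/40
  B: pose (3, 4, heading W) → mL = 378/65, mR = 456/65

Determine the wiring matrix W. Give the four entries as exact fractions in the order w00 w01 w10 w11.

1 1/2 1 1

obs A: pose=(-8,1,S) → sL=15/8, sR=6/5, mL=99/40, mR=123/40
obs B: pose=(3,4,W) → sL=60/13, sR=12/5, mL=378/65, mR=456/65
sensor matrix S = [[15/8, 6/5], [60/13, 12/5]]; det S = -27/26
solve [mL_A; mL_B] = S·[w00; w01] and [mR_A; mR_B] = S·[w10; w11]:
  w00 = 1, w01 = 1/2, w10 = 1, w11 = 1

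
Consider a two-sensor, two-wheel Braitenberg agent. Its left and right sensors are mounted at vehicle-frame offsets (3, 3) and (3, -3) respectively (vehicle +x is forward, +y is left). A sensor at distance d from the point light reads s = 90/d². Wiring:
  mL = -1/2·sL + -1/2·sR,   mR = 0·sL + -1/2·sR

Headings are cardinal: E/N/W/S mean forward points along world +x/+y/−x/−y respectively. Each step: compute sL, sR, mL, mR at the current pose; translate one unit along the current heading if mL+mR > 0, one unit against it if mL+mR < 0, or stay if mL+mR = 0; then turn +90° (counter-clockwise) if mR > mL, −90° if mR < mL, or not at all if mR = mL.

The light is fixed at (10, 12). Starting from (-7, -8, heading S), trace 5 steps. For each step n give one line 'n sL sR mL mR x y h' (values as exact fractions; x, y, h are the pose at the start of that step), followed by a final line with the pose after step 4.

n=0: pose=(-7,-8,S); sL=18/145, sR=90/929; mL=-14886/134705, mR=-45/929; mL+mR=-21411/134705 → advance -1; mR−mL=9/145 → turn +1·90°
n=1: pose=(-7,-7,E); sL=45/226, sR=9/68; mL=-2547/15368, mR=-9/136; mL+mR=-891/3842 → advance -1; mR−mL=45/452 → turn +1·90°
n=2: pose=(-8,-7,N); sL=90/697, sR=90/481; mL=-53010/335257, mR=-45/481; mL+mR=-84375/335257 → advance -1; mR−mL=45/697 → turn +1·90°
n=3: pose=(-8,-8,W); sL=9/97, sR=9/73; mL=-765/7081, mR=-9/146; mL+mR=-2403/14162 → advance -1; mR−mL=9/194 → turn +1·90°
n=4: pose=(-7,-8,S); sL=18/145, sR=90/929; mL=-14886/134705, mR=-45/929; mL+mR=-21411/134705 → advance -1; mR−mL=9/145 → turn +1·90°

0 18/145 90/929 -14886/134705 -45/929 -7 -8 S
1 45/226 9/68 -2547/15368 -9/136 -7 -7 E
2 90/697 90/481 -53010/335257 -45/481 -8 -7 N
3 9/97 9/73 -765/7081 -9/146 -8 -8 W
4 18/145 90/929 -14886/134705 -45/929 -7 -8 S
final -7 -7 E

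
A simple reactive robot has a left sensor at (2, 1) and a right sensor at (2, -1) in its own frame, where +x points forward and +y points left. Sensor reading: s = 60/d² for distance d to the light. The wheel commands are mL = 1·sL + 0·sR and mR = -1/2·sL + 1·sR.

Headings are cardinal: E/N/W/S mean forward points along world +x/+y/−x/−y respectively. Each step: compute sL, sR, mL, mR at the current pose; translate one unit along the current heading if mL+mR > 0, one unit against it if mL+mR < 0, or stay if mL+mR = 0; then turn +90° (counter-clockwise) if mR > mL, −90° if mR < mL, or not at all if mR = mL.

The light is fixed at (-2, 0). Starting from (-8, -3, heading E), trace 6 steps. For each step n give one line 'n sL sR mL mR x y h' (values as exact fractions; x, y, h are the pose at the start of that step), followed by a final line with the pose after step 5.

n=0: pose=(-8,-3,E); sL=3, sR=15/8; mL=3, mR=3/8; mL+mR=27/8 → advance +1; mR−mL=-21/8 → turn -1·90°
n=1: pose=(-7,-3,S); sL=60/41, sR=60/61; mL=60/41, mR=630/2501; mL+mR=4290/2501 → advance +1; mR−mL=-3030/2501 → turn -1·90°
n=2: pose=(-7,-4,W); sL=30/37, sR=30/29; mL=30/37, mR=675/1073; mL+mR=1545/1073 → advance +1; mR−mL=-195/1073 → turn -1·90°
n=3: pose=(-8,-4,N); sL=60/53, sR=60/29; mL=60/53, mR=2310/1537; mL+mR=4050/1537 → advance +1; mR−mL=570/1537 → turn +1·90°
n=4: pose=(-8,-3,W); sL=3/4, sR=15/17; mL=3/4, mR=69/136; mL+mR=171/136 → advance +1; mR−mL=-33/136 → turn -1·90°
n=5: pose=(-9,-3,N); sL=12/13, sR=60/37; mL=12/13, mR=558/481; mL+mR=1002/481 → advance +1; mR−mL=114/481 → turn +1·90°

0 3 15/8 3 3/8 -8 -3 E
1 60/41 60/61 60/41 630/2501 -7 -3 S
2 30/37 30/29 30/37 675/1073 -7 -4 W
3 60/53 60/29 60/53 2310/1537 -8 -4 N
4 3/4 15/17 3/4 69/136 -8 -3 W
5 12/13 60/37 12/13 558/481 -9 -3 N
final -9 -2 W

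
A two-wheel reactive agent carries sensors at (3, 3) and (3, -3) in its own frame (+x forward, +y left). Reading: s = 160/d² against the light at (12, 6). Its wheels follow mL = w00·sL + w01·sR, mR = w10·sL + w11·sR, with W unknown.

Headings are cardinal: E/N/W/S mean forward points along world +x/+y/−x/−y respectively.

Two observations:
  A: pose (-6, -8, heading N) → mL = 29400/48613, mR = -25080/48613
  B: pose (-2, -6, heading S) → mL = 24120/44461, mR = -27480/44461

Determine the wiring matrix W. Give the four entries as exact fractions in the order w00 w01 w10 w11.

1/2 1 -1 -1/2

obs A: pose=(-6,-8,N) → sL=80/281, sR=80/173, mL=29400/48613, mR=-25080/48613
obs B: pose=(-2,-6,S) → sL=80/173, sR=80/257, mL=24120/44461, mR=-27480/44461
sensor matrix S = [[80/281, 80/173], [80/173, 80/257]]; det S = -270643200/2161382593
solve [mL_A; mL_B] = S·[w00; w01] and [mR_A; mR_B] = S·[w10; w11]:
  w00 = 1/2, w01 = 1, w10 = -1, w11 = -1/2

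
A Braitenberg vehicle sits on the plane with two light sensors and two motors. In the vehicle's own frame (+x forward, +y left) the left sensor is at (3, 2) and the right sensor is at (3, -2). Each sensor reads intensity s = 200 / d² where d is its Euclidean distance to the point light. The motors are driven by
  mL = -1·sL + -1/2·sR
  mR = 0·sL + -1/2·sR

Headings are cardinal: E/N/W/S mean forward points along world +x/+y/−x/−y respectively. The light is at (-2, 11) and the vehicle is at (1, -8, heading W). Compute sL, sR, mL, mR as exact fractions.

left sensor world pos  = (-2, -10); dL² = 441
right sensor world pos = (-2, -6); dR² = 289
sL = 200/441 = 200/441
sR = 200/289 = 200/289
mL = -1·sL + -1/2·sR = -101900/127449
mR = 0·sL + -1/2·sR = -100/289

200/441 200/289 -101900/127449 -100/289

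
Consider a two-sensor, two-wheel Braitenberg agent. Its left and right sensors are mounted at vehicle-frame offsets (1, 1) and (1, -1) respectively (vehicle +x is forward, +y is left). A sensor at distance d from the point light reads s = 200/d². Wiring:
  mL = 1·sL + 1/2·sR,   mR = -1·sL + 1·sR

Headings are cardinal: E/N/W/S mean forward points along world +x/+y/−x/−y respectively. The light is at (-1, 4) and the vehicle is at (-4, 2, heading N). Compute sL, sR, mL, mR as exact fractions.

200/17 40 540/17 480/17

left sensor world pos  = (-5, 3); dL² = 17
right sensor world pos = (-3, 3); dR² = 5
sL = 200/17 = 200/17
sR = 200/5 = 40
mL = 1·sL + 1/2·sR = 540/17
mR = -1·sL + 1·sR = 480/17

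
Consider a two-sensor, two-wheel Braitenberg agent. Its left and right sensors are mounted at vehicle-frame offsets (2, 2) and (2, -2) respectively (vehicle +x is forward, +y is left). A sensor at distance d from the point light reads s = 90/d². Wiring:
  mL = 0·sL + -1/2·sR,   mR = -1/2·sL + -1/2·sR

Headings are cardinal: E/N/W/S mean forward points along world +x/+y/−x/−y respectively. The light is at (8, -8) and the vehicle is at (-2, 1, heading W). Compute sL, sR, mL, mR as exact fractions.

90/193 18/53 -9/53 -4122/10229

left sensor world pos  = (-4, -1); dL² = 193
right sensor world pos = (-4, 3); dR² = 265
sL = 90/193 = 90/193
sR = 90/265 = 18/53
mL = 0·sL + -1/2·sR = -9/53
mR = -1/2·sL + -1/2·sR = -4122/10229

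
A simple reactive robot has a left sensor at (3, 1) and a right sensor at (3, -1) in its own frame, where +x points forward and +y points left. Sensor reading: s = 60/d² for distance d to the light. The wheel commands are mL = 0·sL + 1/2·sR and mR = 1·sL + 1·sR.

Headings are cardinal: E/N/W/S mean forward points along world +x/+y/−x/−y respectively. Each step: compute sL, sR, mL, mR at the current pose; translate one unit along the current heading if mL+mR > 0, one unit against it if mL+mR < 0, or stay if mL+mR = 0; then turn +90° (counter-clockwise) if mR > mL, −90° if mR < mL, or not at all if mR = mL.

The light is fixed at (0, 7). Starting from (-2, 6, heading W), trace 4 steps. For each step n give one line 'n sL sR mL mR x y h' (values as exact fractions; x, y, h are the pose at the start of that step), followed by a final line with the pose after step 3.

0 60/29 12/5 6/5 648/145 -2 6 W
1 3 15/8 15/16 39/8 -3 6 S
2 60 20/3 10/3 200/3 -3 5 E
3 6 30 15 36 -2 5 N
final -2 6 W

n=0: pose=(-2,6,W); sL=60/29, sR=12/5; mL=6/5, mR=648/145; mL+mR=822/145 → advance +1; mR−mL=474/145 → turn +1·90°
n=1: pose=(-3,6,S); sL=3, sR=15/8; mL=15/16, mR=39/8; mL+mR=93/16 → advance +1; mR−mL=63/16 → turn +1·90°
n=2: pose=(-3,5,E); sL=60, sR=20/3; mL=10/3, mR=200/3; mL+mR=70 → advance +1; mR−mL=190/3 → turn +1·90°
n=3: pose=(-2,5,N); sL=6, sR=30; mL=15, mR=36; mL+mR=51 → advance +1; mR−mL=21 → turn +1·90°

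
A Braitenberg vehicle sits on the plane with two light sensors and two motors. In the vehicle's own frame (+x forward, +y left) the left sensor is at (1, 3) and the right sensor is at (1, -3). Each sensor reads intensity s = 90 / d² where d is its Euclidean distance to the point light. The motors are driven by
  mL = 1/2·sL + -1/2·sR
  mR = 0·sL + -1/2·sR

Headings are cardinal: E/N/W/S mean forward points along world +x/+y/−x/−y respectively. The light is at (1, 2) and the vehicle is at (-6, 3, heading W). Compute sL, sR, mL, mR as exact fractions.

45/34 9/8 27/272 -9/16

left sensor world pos  = (-7, 0); dL² = 68
right sensor world pos = (-7, 6); dR² = 80
sL = 90/68 = 45/34
sR = 90/80 = 9/8
mL = 1/2·sL + -1/2·sR = 27/272
mR = 0·sL + -1/2·sR = -9/16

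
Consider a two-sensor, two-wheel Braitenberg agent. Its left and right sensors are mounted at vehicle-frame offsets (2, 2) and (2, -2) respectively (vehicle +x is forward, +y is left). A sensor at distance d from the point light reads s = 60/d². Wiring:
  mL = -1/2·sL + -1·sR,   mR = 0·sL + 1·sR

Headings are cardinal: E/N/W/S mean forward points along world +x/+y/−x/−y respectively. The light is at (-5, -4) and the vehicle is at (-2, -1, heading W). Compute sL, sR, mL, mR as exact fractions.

left sensor world pos  = (-4, -3); dL² = 2
right sensor world pos = (-4, 1); dR² = 26
sL = 60/2 = 30
sR = 60/26 = 30/13
mL = -1/2·sL + -1·sR = -225/13
mR = 0·sL + 1·sR = 30/13

30 30/13 -225/13 30/13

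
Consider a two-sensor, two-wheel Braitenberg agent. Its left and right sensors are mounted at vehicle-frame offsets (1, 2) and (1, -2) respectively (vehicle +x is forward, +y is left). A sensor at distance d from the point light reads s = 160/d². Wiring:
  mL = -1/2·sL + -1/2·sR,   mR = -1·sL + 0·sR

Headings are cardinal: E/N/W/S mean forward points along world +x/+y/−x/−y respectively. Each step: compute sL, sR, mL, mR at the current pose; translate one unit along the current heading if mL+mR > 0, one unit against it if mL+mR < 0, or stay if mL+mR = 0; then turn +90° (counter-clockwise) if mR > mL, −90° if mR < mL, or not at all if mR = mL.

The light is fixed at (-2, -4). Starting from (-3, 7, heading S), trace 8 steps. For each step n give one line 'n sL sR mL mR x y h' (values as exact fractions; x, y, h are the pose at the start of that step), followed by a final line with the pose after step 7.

0 160/101 160/109 -16800/11009 -160/101 -3 7 S
1 20/13 4/5 -76/65 -20/13 -3 8 W
2 160/173 160/173 -160/173 -160/173 -2 8 N
3 40/37 40/37 -40/37 -40/37 -2 7 N
4 32/25 32/25 -32/25 -32/25 -2 6 N
5 20/13 20/13 -20/13 -20/13 -2 5 N
6 32/17 32/17 -32/17 -32/17 -2 4 N
7 40/17 40/17 -40/17 -40/17 -2 3 N
final -2 2 N

n=0: pose=(-3,7,S); sL=160/101, sR=160/109; mL=-16800/11009, mR=-160/101; mL+mR=-34240/11009 → advance -1; mR−mL=-640/11009 → turn -1·90°
n=1: pose=(-3,8,W); sL=20/13, sR=4/5; mL=-76/65, mR=-20/13; mL+mR=-176/65 → advance -1; mR−mL=-24/65 → turn -1·90°
n=2: pose=(-2,8,N); sL=160/173, sR=160/173; mL=-160/173, mR=-160/173; mL+mR=-320/173 → advance -1; mR−mL=0 → turn +0·90°
n=3: pose=(-2,7,N); sL=40/37, sR=40/37; mL=-40/37, mR=-40/37; mL+mR=-80/37 → advance -1; mR−mL=0 → turn +0·90°
n=4: pose=(-2,6,N); sL=32/25, sR=32/25; mL=-32/25, mR=-32/25; mL+mR=-64/25 → advance -1; mR−mL=0 → turn +0·90°
n=5: pose=(-2,5,N); sL=20/13, sR=20/13; mL=-20/13, mR=-20/13; mL+mR=-40/13 → advance -1; mR−mL=0 → turn +0·90°
n=6: pose=(-2,4,N); sL=32/17, sR=32/17; mL=-32/17, mR=-32/17; mL+mR=-64/17 → advance -1; mR−mL=0 → turn +0·90°
n=7: pose=(-2,3,N); sL=40/17, sR=40/17; mL=-40/17, mR=-40/17; mL+mR=-80/17 → advance -1; mR−mL=0 → turn +0·90°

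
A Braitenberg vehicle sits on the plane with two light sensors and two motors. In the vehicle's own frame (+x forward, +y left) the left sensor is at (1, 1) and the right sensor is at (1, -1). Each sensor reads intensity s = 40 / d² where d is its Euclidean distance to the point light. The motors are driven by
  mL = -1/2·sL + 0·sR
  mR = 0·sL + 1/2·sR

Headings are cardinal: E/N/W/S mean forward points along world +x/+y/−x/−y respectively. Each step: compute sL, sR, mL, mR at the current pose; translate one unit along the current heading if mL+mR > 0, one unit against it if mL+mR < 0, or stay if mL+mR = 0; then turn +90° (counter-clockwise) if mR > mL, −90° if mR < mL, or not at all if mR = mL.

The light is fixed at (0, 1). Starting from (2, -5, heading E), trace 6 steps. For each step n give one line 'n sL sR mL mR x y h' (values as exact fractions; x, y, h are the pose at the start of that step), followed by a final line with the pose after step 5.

0 20/17 20/29 -10/17 10/29 2 -5 E
1 8/5 40/29 -4/5 20/29 1 -5 N
2 5/8 10/9 -5/16 5/9 1 -6 W
3 8/13 8/13 -4/13 4/13 0 -6 S
4 40/37 8/13 -20/37 4/13 0 -6 E
5 1 10/9 -1/2 5/9 -1 -6 N
final -1 -5 W

n=0: pose=(2,-5,E); sL=20/17, sR=20/29; mL=-10/17, mR=10/29; mL+mR=-120/493 → advance -1; mR−mL=460/493 → turn +1·90°
n=1: pose=(1,-5,N); sL=8/5, sR=40/29; mL=-4/5, mR=20/29; mL+mR=-16/145 → advance -1; mR−mL=216/145 → turn +1·90°
n=2: pose=(1,-6,W); sL=5/8, sR=10/9; mL=-5/16, mR=5/9; mL+mR=35/144 → advance +1; mR−mL=125/144 → turn +1·90°
n=3: pose=(0,-6,S); sL=8/13, sR=8/13; mL=-4/13, mR=4/13; mL+mR=0 → advance +0; mR−mL=8/13 → turn +1·90°
n=4: pose=(0,-6,E); sL=40/37, sR=8/13; mL=-20/37, mR=4/13; mL+mR=-112/481 → advance -1; mR−mL=408/481 → turn +1·90°
n=5: pose=(-1,-6,N); sL=1, sR=10/9; mL=-1/2, mR=5/9; mL+mR=1/18 → advance +1; mR−mL=19/18 → turn +1·90°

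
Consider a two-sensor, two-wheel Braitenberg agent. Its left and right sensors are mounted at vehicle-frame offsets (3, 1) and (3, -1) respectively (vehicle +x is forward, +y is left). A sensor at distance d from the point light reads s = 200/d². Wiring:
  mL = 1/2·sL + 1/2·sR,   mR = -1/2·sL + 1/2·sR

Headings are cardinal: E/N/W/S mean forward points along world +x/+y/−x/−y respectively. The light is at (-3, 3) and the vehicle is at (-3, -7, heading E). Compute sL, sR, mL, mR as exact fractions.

left sensor world pos  = (0, -6); dL² = 90
right sensor world pos = (0, -8); dR² = 130
sL = 200/90 = 20/9
sR = 200/130 = 20/13
mL = 1/2·sL + 1/2·sR = 220/117
mR = -1/2·sL + 1/2·sR = -40/117

20/9 20/13 220/117 -40/117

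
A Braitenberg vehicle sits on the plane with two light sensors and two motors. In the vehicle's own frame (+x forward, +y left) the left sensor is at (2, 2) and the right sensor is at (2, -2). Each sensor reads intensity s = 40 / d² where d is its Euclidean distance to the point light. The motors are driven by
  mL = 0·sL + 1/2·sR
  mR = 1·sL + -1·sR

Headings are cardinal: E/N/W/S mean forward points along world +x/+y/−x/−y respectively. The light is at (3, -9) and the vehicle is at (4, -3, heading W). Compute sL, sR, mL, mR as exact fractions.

40/17 8/13 4/13 384/221

left sensor world pos  = (2, -5); dL² = 17
right sensor world pos = (2, -1); dR² = 65
sL = 40/17 = 40/17
sR = 40/65 = 8/13
mL = 0·sL + 1/2·sR = 4/13
mR = 1·sL + -1·sR = 384/221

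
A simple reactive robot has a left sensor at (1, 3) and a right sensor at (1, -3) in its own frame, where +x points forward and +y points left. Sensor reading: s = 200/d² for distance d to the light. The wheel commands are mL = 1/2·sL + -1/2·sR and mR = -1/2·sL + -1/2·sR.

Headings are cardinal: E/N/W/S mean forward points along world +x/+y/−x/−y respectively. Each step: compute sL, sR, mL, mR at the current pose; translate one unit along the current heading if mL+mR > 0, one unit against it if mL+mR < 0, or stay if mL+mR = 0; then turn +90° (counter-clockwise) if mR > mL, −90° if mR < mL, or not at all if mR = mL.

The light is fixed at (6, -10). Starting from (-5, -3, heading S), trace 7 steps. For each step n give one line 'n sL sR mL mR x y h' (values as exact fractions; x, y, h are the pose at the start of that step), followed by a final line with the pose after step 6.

0 2 25/29 33/58 -83/58 -5 -3 S
1 200/169 40/53 1920/8957 -8680/8957 -5 -2 W
2 4/5 20/13 -24/65 -76/65 -4 -2 N
3 200/181 200/97 -8400/17557 -27800/17557 -4 -3 E
4 2 25/29 33/58 -83/58 -5 -3 S
5 200/169 40/53 1920/8957 -8680/8957 -5 -2 W
6 4/5 20/13 -24/65 -76/65 -4 -2 N
final -4 -3 E

n=0: pose=(-5,-3,S); sL=2, sR=25/29; mL=33/58, mR=-83/58; mL+mR=-25/29 → advance -1; mR−mL=-2 → turn -1·90°
n=1: pose=(-5,-2,W); sL=200/169, sR=40/53; mL=1920/8957, mR=-8680/8957; mL+mR=-40/53 → advance -1; mR−mL=-200/169 → turn -1·90°
n=2: pose=(-4,-2,N); sL=4/5, sR=20/13; mL=-24/65, mR=-76/65; mL+mR=-20/13 → advance -1; mR−mL=-4/5 → turn -1·90°
n=3: pose=(-4,-3,E); sL=200/181, sR=200/97; mL=-8400/17557, mR=-27800/17557; mL+mR=-200/97 → advance -1; mR−mL=-200/181 → turn -1·90°
n=4: pose=(-5,-3,S); sL=2, sR=25/29; mL=33/58, mR=-83/58; mL+mR=-25/29 → advance -1; mR−mL=-2 → turn -1·90°
n=5: pose=(-5,-2,W); sL=200/169, sR=40/53; mL=1920/8957, mR=-8680/8957; mL+mR=-40/53 → advance -1; mR−mL=-200/169 → turn -1·90°
n=6: pose=(-4,-2,N); sL=4/5, sR=20/13; mL=-24/65, mR=-76/65; mL+mR=-20/13 → advance -1; mR−mL=-4/5 → turn -1·90°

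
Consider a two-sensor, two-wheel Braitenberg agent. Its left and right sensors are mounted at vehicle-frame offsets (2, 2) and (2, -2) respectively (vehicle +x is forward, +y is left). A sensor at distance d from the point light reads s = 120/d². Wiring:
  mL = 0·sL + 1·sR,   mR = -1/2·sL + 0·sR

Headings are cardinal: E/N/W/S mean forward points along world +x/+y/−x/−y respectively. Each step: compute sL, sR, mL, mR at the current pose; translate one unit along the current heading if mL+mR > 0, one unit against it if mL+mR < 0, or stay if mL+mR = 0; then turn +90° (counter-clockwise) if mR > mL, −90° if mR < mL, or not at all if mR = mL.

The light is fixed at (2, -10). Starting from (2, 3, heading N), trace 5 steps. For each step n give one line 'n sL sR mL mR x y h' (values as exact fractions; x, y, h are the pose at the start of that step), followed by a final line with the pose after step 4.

n=0: pose=(2,3,N); sL=120/229, sR=120/229; mL=120/229, mR=-60/229; mL+mR=60/229 → advance +1; mR−mL=-180/229 → turn -1·90°
n=1: pose=(2,4,E); sL=6/13, sR=30/37; mL=30/37, mR=-3/13; mL+mR=279/481 → advance +1; mR−mL=-501/481 → turn -1·90°
n=2: pose=(3,4,S); sL=40/51, sR=24/29; mL=24/29, mR=-20/51; mL+mR=644/1479 → advance +1; mR−mL=-1804/1479 → turn -1·90°
n=3: pose=(3,3,W); sL=60/61, sR=60/113; mL=60/113, mR=-30/61; mL+mR=270/6893 → advance +1; mR−mL=-7050/6893 → turn -1·90°
n=4: pose=(2,3,N); sL=120/229, sR=120/229; mL=120/229, mR=-60/229; mL+mR=60/229 → advance +1; mR−mL=-180/229 → turn -1·90°

0 120/229 120/229 120/229 -60/229 2 3 N
1 6/13 30/37 30/37 -3/13 2 4 E
2 40/51 24/29 24/29 -20/51 3 4 S
3 60/61 60/113 60/113 -30/61 3 3 W
4 120/229 120/229 120/229 -60/229 2 3 N
final 2 4 E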